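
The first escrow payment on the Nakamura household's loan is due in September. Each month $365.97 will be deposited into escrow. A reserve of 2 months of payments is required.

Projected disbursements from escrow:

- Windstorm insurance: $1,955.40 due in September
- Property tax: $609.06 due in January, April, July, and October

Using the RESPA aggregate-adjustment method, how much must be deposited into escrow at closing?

Cushion = 2 × $365.97 = $731.94
Trial balance (start $0, +$365.97 each month, − disbursements):
  Sep: +$365.97 − $1,955.40 → -$1,589.43
  Oct: +$365.97 − $609.06 → -$1,832.52
  Nov: +$365.97 → -$1,466.55
  Dec: +$365.97 → -$1,100.58
  Jan: +$365.97 − $609.06 → -$1,343.67
  Feb: +$365.97 → -$977.70
  Mar: +$365.97 → -$611.73
  Apr: +$365.97 − $609.06 → -$854.82
  May: +$365.97 → -$488.85
  Jun: +$365.97 → -$122.88
  Jul: +$365.97 − $609.06 → -$365.97
  Aug: +$365.97 → $0.00
Lowest trial balance = -$1,832.52 (Oct)
Initial deposit = cushion − low point = $731.94 − (-$1,832.52) = $2,564.46

$2,564.46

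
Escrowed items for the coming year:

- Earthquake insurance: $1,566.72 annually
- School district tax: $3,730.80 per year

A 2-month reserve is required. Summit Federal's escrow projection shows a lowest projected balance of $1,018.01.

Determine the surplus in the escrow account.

Earthquake insurance = $1,566.72 per year
School district tax = $3,730.80 per year
Total per year = $1,566.72 + $3,730.80 = $5,297.52
Per month = $5,297.52 / 12 = $441.46
Cushion = 2 × $441.46 = $882.92
Excess over cushion: $1,018.01 − $882.92 = $135.09

$135.09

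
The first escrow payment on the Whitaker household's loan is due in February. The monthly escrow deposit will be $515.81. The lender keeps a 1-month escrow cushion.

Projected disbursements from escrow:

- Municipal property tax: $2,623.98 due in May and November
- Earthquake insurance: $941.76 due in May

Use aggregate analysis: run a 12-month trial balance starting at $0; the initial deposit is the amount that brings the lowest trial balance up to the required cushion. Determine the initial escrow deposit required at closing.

$2,018.31

Cushion = 1 × $515.81 = $515.81
Trial balance (start $0, +$515.81 each month, − disbursements):
  Feb: +$515.81 → $515.81
  Mar: +$515.81 → $1,031.62
  Apr: +$515.81 → $1,547.43
  May: +$515.81 − $3,565.74 → -$1,502.50
  Jun: +$515.81 → -$986.69
  Jul: +$515.81 → -$470.88
  Aug: +$515.81 → $44.93
  Sep: +$515.81 → $560.74
  Oct: +$515.81 → $1,076.55
  Nov: +$515.81 − $2,623.98 → -$1,031.62
  Dec: +$515.81 → -$515.81
  Jan: +$515.81 → $0.00
Lowest trial balance = -$1,502.50 (May)
Initial deposit = cushion − low point = $515.81 − (-$1,502.50) = $2,018.31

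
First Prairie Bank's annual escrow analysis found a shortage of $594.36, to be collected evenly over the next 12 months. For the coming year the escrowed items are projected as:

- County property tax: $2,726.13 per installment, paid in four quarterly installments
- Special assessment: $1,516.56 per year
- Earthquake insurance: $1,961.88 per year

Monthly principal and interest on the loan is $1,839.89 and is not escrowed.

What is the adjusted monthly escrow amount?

County property tax — $2,726.13 × 4 = $10,904.52 per year
Special assessment — $1,516.56 per year
Earthquake insurance — $1,961.88 per year
Yearly total = $10,904.52 + $1,516.56 + $1,961.88 = $14,382.96
Monthly = $14,382.96 / 12 = $1,198.58
Shortage per month = $594.36 / 12 = $49.53
Adjusted monthly = $1,198.58 + $49.53 = $1,248.11

$1,248.11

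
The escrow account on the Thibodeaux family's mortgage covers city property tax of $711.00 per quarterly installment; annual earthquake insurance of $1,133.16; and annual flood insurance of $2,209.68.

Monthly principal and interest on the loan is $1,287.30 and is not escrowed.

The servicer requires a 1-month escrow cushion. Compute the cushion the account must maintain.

$515.57

City property tax: $711.00 × 4 = $2,844.00/yr
Earthquake insurance: $1,133.16/yr
Flood insurance: $2,209.68/yr
Total per year = $2,844.00 + $1,133.16 + $2,209.68 = $6,186.84
Monthly escrow = $6,186.84 ÷ 12 = $515.57
Required cushion = 1 × $515.57 = $515.57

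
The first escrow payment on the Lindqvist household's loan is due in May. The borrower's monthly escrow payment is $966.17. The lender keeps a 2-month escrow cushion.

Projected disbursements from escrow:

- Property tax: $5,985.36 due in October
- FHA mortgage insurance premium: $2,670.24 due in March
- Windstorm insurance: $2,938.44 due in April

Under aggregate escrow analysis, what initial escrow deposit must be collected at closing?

Cushion = 2 × $966.17 = $1,932.34
Trial balance (start $0, +$966.17 each month, − disbursements):
  May: +$966.17 → $966.17
  Jun: +$966.17 → $1,932.34
  Jul: +$966.17 → $2,898.51
  Aug: +$966.17 → $3,864.68
  Sep: +$966.17 → $4,830.85
  Oct: +$966.17 − $5,985.36 → -$188.34
  Nov: +$966.17 → $777.83
  Dec: +$966.17 → $1,744.00
  Jan: +$966.17 → $2,710.17
  Feb: +$966.17 → $3,676.34
  Mar: +$966.17 − $2,670.24 → $1,972.27
  Apr: +$966.17 − $2,938.44 → $0.00
Lowest trial balance = -$188.34 (Oct)
Initial deposit = cushion − low point = $1,932.34 − (-$188.34) = $2,120.68

$2,120.68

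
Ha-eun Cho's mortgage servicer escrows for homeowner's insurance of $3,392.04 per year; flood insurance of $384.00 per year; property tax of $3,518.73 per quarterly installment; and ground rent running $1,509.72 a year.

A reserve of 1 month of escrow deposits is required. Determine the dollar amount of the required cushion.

$1,613.39

Homeowner's insurance: $3,392.04 per year
Flood insurance: $384.00 per year
Property tax: $3,518.73 × 4 = $14,074.92 per year
Ground rent: $1,509.72 per year
Total per year = $3,392.04 + $384.00 + $14,074.92 + $1,509.72 = $19,360.68
Monthly = $19,360.68 ÷ 12 = $1,613.39
Cushion = 1 × $1,613.39 = $1,613.39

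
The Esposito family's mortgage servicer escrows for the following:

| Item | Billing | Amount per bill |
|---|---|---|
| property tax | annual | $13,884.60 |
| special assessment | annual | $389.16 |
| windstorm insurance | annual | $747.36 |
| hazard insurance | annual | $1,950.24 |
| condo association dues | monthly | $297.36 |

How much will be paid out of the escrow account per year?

Property tax = $13,884.60/yr
Special assessment = $389.16/yr
Windstorm insurance = $747.36/yr
Hazard insurance = $1,950.24/yr
Condo association dues = $297.36 × 12 = $3,568.32/yr
Total annual escrow = $13,884.60 + $389.16 + $747.36 + $1,950.24 + $3,568.32 = $20,539.68

$20,539.68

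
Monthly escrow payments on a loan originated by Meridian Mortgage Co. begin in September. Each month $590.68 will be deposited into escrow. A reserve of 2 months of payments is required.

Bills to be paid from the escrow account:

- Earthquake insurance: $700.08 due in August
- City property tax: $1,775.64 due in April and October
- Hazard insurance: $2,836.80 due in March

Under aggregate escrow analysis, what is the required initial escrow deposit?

Cushion = 2 × $590.68 = $1,181.36
Trial balance (start $0, +$590.68 each month, − disbursements):
  Sep: +$590.68 → $590.68
  Oct: +$590.68 − $1,775.64 → -$594.28
  Nov: +$590.68 → -$3.60
  Dec: +$590.68 → $587.08
  Jan: +$590.68 → $1,177.76
  Feb: +$590.68 → $1,768.44
  Mar: +$590.68 − $2,836.80 → -$477.68
  Apr: +$590.68 − $1,775.64 → -$1,662.64
  May: +$590.68 → -$1,071.96
  Jun: +$590.68 → -$481.28
  Jul: +$590.68 → $109.40
  Aug: +$590.68 − $700.08 → $0.00
Lowest trial balance = -$1,662.64 (Apr)
Initial deposit = cushion − low point = $1,181.36 − (-$1,662.64) = $2,844.00

$2,844.00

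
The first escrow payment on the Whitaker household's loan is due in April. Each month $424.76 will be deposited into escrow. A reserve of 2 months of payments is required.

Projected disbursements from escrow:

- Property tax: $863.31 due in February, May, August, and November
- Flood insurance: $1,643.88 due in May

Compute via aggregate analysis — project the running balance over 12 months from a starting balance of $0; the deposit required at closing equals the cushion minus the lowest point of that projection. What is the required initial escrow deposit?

Cushion = 2 × $424.76 = $849.52
Trial balance (start $0, +$424.76 each month, − disbursements):
  Apr: +$424.76 → $424.76
  May: +$424.76 − $2,507.19 → -$1,657.67
  Jun: +$424.76 → -$1,232.91
  Jul: +$424.76 → -$808.15
  Aug: +$424.76 − $863.31 → -$1,246.70
  Sep: +$424.76 → -$821.94
  Oct: +$424.76 → -$397.18
  Nov: +$424.76 − $863.31 → -$835.73
  Dec: +$424.76 → -$410.97
  Jan: +$424.76 → $13.79
  Feb: +$424.76 − $863.31 → -$424.76
  Mar: +$424.76 → $0.00
Lowest trial balance = -$1,657.67 (May)
Initial deposit = cushion − low point = $849.52 − (-$1,657.67) = $2,507.19

$2,507.19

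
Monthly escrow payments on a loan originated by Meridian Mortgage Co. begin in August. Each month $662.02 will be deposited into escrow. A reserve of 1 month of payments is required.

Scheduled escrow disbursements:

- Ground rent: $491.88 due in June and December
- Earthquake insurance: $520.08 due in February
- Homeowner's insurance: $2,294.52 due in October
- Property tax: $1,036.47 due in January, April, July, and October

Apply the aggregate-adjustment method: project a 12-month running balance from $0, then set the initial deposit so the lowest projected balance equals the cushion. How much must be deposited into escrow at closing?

$2,006.95

Cushion = 1 × $662.02 = $662.02
Trial balance (start $0, +$662.02 each month, − disbursements):
  Aug: +$662.02 → $662.02
  Sep: +$662.02 → $1,324.04
  Oct: +$662.02 − $3,330.99 → -$1,344.93
  Nov: +$662.02 → -$682.91
  Dec: +$662.02 − $491.88 → -$512.77
  Jan: +$662.02 − $1,036.47 → -$887.22
  Feb: +$662.02 − $520.08 → -$745.28
  Mar: +$662.02 → -$83.26
  Apr: +$662.02 − $1,036.47 → -$457.71
  May: +$662.02 → $204.31
  Jun: +$662.02 − $491.88 → $374.45
  Jul: +$662.02 − $1,036.47 → $0.00
Lowest trial balance = -$1,344.93 (Oct)
Initial deposit = cushion − low point = $662.02 − (-$1,344.93) = $2,006.95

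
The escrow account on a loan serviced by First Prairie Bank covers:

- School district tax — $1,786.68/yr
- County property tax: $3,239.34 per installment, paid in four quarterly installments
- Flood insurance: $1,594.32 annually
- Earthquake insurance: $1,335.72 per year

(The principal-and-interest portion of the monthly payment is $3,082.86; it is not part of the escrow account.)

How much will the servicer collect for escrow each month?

$1,472.84

School district tax: $1,786.68 per year
County property tax: $3,239.34 × 4 = $12,957.36 per year
Flood insurance: $1,594.32 per year
Earthquake insurance: $1,335.72 per year
Yearly total = $1,786.68 + $12,957.36 + $1,594.32 + $1,335.72 = $17,674.08
Base monthly escrow = $17,674.08 / 12 = $1,472.84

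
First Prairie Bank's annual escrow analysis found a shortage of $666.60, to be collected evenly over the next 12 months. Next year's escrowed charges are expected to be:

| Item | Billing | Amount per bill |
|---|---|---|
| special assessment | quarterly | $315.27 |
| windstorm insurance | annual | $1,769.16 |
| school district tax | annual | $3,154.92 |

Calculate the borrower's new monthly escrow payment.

Special assessment = $315.27 × 4 = $1,261.08
Windstorm insurance = $1,769.16
School district tax = $3,154.92
Combined annual = $1,261.08 + $1,769.16 + $3,154.92 = $6,185.16
Per month = $6,185.16 / 12 = $515.43
Monthly shortage recovery: $666.60 ÷ 12 = $55.55
Adjusted monthly = $515.43 + $55.55 = $570.98

$570.98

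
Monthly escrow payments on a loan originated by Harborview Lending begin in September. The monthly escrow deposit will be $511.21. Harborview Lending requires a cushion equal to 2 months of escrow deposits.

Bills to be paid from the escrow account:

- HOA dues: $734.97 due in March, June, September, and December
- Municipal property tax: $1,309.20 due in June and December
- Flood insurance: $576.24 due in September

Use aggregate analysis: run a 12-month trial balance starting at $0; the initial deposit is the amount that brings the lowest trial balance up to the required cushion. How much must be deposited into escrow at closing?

Cushion = 2 × $511.21 = $1,022.42
Trial balance (start $0, +$511.21 each month, − disbursements):
  Sep: +$511.21 − $1,311.21 → -$800.00
  Oct: +$511.21 → -$288.79
  Nov: +$511.21 → $222.42
  Dec: +$511.21 − $2,044.17 → -$1,310.54
  Jan: +$511.21 → -$799.33
  Feb: +$511.21 → -$288.12
  Mar: +$511.21 − $734.97 → -$511.88
  Apr: +$511.21 → -$0.67
  May: +$511.21 → $510.54
  Jun: +$511.21 − $2,044.17 → -$1,022.42
  Jul: +$511.21 → -$511.21
  Aug: +$511.21 → $0.00
Lowest trial balance = -$1,310.54 (Dec)
Initial deposit = cushion − low point = $1,022.42 − (-$1,310.54) = $2,332.96

$2,332.96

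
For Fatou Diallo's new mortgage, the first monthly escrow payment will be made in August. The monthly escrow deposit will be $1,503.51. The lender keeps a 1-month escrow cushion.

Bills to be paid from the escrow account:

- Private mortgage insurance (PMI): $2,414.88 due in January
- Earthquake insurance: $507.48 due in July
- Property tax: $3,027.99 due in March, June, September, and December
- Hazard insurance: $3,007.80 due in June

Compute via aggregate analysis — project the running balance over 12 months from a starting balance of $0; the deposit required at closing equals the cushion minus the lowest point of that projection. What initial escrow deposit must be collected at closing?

$2,499.54

Cushion = 1 × $1,503.51 = $1,503.51
Trial balance (start $0, +$1,503.51 each month, − disbursements):
  Aug: +$1,503.51 → $1,503.51
  Sep: +$1,503.51 − $3,027.99 → -$20.97
  Oct: +$1,503.51 → $1,482.54
  Nov: +$1,503.51 → $2,986.05
  Dec: +$1,503.51 − $3,027.99 → $1,461.57
  Jan: +$1,503.51 − $2,414.88 → $550.20
  Feb: +$1,503.51 → $2,053.71
  Mar: +$1,503.51 − $3,027.99 → $529.23
  Apr: +$1,503.51 → $2,032.74
  May: +$1,503.51 → $3,536.25
  Jun: +$1,503.51 − $6,035.79 → -$996.03
  Jul: +$1,503.51 − $507.48 → $0.00
Lowest trial balance = -$996.03 (Jun)
Initial deposit = cushion − low point = $1,503.51 − (-$996.03) = $2,499.54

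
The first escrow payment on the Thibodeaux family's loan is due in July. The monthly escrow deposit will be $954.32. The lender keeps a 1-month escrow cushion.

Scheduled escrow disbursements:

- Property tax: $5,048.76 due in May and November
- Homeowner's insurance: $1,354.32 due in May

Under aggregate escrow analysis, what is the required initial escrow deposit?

$1,908.64

Cushion = 1 × $954.32 = $954.32
Trial balance (start $0, +$954.32 each month, − disbursements):
  Jul: +$954.32 → $954.32
  Aug: +$954.32 → $1,908.64
  Sep: +$954.32 → $2,862.96
  Oct: +$954.32 → $3,817.28
  Nov: +$954.32 − $5,048.76 → -$277.16
  Dec: +$954.32 → $677.16
  Jan: +$954.32 → $1,631.48
  Feb: +$954.32 → $2,585.80
  Mar: +$954.32 → $3,540.12
  Apr: +$954.32 → $4,494.44
  May: +$954.32 − $6,403.08 → -$954.32
  Jun: +$954.32 → $0.00
Lowest trial balance = -$954.32 (May)
Initial deposit = cushion − low point = $954.32 − (-$954.32) = $1,908.64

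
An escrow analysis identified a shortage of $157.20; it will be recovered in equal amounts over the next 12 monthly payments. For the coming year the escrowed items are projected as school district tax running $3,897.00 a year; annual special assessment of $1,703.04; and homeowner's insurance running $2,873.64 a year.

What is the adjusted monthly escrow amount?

School district tax: $3,897.00/yr
Special assessment: $1,703.04/yr
Homeowner's insurance: $2,873.64/yr
Total annual escrow = $3,897.00 + $1,703.04 + $2,873.64 = $8,473.68
Monthly escrow = $8,473.68 ÷ 12 = $706.14
Monthly shortage recovery: $157.20 ÷ 12 = $13.10
New monthly escrow = $706.14 + $13.10 = $719.24

$719.24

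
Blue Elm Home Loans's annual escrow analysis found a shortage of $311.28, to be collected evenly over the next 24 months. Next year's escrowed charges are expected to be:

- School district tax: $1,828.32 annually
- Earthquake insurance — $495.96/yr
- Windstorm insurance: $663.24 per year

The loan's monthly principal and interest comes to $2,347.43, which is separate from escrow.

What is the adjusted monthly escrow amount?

School district tax: $1,828.32 per year
Earthquake insurance: $495.96 per year
Windstorm insurance: $663.24 per year
Total per year = $1,828.32 + $495.96 + $663.24 = $2,987.52
Base monthly escrow = $2,987.52 ÷ 12 = $248.96
Shortage spread = $311.28 ÷ 24 = $12.97/mo
Adjusted monthly = $248.96 + $12.97 = $261.93

$261.93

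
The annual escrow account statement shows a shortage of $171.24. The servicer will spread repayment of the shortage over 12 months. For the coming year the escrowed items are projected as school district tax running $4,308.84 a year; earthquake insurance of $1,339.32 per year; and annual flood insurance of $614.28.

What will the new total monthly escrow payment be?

School district tax — $4,308.84 annually
Earthquake insurance — $1,339.32 annually
Flood insurance — $614.28 annually
Total per year = $6,262.44
Per month = $6,262.44 / 12 = $521.87
Shortage spread = $171.24 / 12 = $14.27/mo
Adjusted monthly = $521.87 + $14.27 = $536.14

$536.14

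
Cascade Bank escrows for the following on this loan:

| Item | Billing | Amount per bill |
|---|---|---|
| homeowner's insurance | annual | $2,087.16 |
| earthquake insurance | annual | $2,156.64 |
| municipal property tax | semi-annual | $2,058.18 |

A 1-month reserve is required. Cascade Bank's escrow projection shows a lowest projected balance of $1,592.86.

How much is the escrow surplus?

Homeowner's insurance — $2,087.16
Earthquake insurance — $2,156.64
Municipal property tax — $2,058.18 × 2 = $4,116.36
Total per year = $2,087.16 + $2,156.64 + $4,116.36 = $8,360.16
Monthly escrow = $8,360.16 ÷ 12 = $696.68
Cushion = 1 × $696.68 = $696.68
Surplus = $1,592.86 − $696.68 = $896.18

$896.18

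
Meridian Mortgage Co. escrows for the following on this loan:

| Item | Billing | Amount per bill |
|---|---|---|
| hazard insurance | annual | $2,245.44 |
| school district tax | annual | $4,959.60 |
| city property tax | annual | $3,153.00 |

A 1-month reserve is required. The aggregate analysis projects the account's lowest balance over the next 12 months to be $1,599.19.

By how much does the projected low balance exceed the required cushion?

$736.02

Hazard insurance = $2,245.44
School district tax = $4,959.60
City property tax = $3,153.00
Total annual escrow = $2,245.44 + $4,959.60 + $3,153.00 = $10,358.04
Base monthly escrow = $10,358.04 ÷ 12 = $863.17
Required reserve = 1 × $863.17 = $863.17
Excess over cushion: $1,599.19 − $863.17 = $736.02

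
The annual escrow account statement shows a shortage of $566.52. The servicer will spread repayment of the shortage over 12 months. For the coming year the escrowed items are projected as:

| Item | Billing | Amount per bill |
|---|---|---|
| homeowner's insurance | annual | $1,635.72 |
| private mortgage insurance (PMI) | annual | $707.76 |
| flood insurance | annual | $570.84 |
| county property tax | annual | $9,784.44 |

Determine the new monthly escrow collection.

Homeowner's insurance — $1,635.72
Private mortgage insurance (PMI) — $707.76
Flood insurance — $570.84
County property tax — $9,784.44
Yearly total = $12,698.76
Monthly escrow = $12,698.76 / 12 = $1,058.23
Monthly shortage recovery: $566.52 / 12 = $47.21
New monthly escrow = $1,058.23 + $47.21 = $1,105.44

$1,105.44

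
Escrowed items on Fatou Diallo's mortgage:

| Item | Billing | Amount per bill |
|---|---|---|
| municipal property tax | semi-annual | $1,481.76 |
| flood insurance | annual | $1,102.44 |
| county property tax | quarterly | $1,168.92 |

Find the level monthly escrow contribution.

$728.47

Municipal property tax: $1,481.76 × 2 = $2,963.52/yr
Flood insurance: $1,102.44/yr
County property tax: $1,168.92 × 4 = $4,675.68/yr
Yearly total = $2,963.52 + $1,102.44 + $4,675.68 = $8,741.64
Monthly = $8,741.64 ÷ 12 = $728.47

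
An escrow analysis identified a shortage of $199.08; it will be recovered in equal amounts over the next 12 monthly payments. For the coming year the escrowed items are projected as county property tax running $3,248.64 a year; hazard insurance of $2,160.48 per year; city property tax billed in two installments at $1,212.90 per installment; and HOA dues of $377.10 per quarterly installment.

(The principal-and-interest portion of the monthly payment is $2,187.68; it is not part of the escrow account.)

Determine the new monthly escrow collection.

County property tax = $3,248.64
Hazard insurance = $2,160.48
City property tax = $1,212.90 × 2 = $2,425.80
HOA dues = $377.10 × 4 = $1,508.40
Total per year = $3,248.64 + $2,160.48 + $2,425.80 + $1,508.40 = $9,343.32
Per month = $9,343.32 / 12 = $778.61
Shortage per month = $199.08 ÷ 12 = $16.59
New monthly escrow = $778.61 + $16.59 = $795.20

$795.20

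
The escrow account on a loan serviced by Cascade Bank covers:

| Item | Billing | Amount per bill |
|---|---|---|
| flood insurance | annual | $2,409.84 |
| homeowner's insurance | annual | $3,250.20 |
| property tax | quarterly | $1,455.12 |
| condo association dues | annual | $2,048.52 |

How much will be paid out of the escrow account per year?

Flood insurance = $2,409.84/yr
Homeowner's insurance = $3,250.20/yr
Property tax = $1,455.12 × 4 = $5,820.48/yr
Condo association dues = $2,048.52/yr
Combined annual = $13,529.04

$13,529.04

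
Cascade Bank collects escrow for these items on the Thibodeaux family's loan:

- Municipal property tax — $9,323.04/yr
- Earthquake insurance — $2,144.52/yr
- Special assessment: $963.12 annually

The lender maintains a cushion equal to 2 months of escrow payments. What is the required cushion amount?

$2,071.78

Municipal property tax — $9,323.04
Earthquake insurance — $2,144.52
Special assessment — $963.12
Annual escrow total = $9,323.04 + $2,144.52 + $963.12 = $12,430.68
Base monthly escrow = $12,430.68 ÷ 12 = $1,035.89
Cushion = 2 × $1,035.89 = $2,071.78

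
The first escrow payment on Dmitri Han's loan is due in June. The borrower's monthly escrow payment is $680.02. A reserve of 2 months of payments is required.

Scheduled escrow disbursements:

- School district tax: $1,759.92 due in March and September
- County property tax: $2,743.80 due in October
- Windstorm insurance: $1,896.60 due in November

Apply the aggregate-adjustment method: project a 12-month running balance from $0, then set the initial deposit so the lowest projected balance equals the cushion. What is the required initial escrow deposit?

Cushion = 2 × $680.02 = $1,360.04
Trial balance (start $0, +$680.02 each month, − disbursements):
  Jun: +$680.02 → $680.02
  Jul: +$680.02 → $1,360.04
  Aug: +$680.02 → $2,040.06
  Sep: +$680.02 − $1,759.92 → $960.16
  Oct: +$680.02 − $2,743.80 → -$1,103.62
  Nov: +$680.02 − $1,896.60 → -$2,320.20
  Dec: +$680.02 → -$1,640.18
  Jan: +$680.02 → -$960.16
  Feb: +$680.02 → -$280.14
  Mar: +$680.02 − $1,759.92 → -$1,360.04
  Apr: +$680.02 → -$680.02
  May: +$680.02 → $0.00
Lowest trial balance = -$2,320.20 (Nov)
Initial deposit = cushion − low point = $1,360.04 − (-$2,320.20) = $3,680.24

$3,680.24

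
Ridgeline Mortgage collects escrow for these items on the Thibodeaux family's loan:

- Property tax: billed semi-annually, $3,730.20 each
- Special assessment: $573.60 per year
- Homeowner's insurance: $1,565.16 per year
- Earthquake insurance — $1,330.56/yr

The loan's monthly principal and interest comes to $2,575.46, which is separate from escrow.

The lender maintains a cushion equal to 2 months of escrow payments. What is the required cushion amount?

$1,821.62

Property tax = $3,730.20 × 2 = $7,460.40 annually
Special assessment = $573.60 annually
Homeowner's insurance = $1,565.16 annually
Earthquake insurance = $1,330.56 annually
Combined annual = $10,929.72
Monthly escrow = $10,929.72 ÷ 12 = $910.81
Cushion = 2 × $910.81 = $1,821.62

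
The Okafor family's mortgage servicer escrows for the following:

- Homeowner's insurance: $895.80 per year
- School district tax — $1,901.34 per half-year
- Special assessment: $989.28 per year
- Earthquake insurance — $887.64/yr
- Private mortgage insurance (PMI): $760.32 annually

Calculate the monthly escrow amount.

Homeowner's insurance: $895.80 per year
School district tax: $1,901.34 × 2 = $3,802.68 per year
Special assessment: $989.28 per year
Earthquake insurance: $887.64 per year
Private mortgage insurance (PMI): $760.32 per year
Combined annual = $895.80 + $3,802.68 + $989.28 + $887.64 + $760.32 = $7,335.72
Base monthly escrow = $7,335.72 ÷ 12 = $611.31

$611.31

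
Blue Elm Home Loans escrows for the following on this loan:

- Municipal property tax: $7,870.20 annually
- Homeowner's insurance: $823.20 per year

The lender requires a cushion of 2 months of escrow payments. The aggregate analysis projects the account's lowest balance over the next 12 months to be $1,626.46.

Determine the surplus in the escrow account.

$177.56

Municipal property tax — $7,870.20 annually
Homeowner's insurance — $823.20 annually
Combined annual = $7,870.20 + $823.20 = $8,693.40
Base monthly escrow = $8,693.40 / 12 = $724.45
Cushion = 2 × $724.45 = $1,448.90
Excess over cushion: $1,626.46 − $1,448.90 = $177.56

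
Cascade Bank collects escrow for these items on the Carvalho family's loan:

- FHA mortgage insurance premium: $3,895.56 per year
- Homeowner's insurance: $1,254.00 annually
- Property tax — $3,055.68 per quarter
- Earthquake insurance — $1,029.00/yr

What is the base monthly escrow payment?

$1,533.44

FHA mortgage insurance premium — $3,895.56
Homeowner's insurance — $1,254.00
Property tax — $3,055.68 × 4 = $12,222.72
Earthquake insurance — $1,029.00
Total annual escrow = $3,895.56 + $1,254.00 + $12,222.72 + $1,029.00 = $18,401.28
Monthly escrow = $18,401.28 / 12 = $1,533.44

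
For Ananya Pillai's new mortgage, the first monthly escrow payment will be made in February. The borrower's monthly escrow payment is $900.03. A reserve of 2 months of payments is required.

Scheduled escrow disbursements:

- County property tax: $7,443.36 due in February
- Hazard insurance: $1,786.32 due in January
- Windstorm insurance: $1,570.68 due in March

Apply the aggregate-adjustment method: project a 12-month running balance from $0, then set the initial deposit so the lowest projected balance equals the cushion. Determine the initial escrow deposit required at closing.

Cushion = 2 × $900.03 = $1,800.06
Trial balance (start $0, +$900.03 each month, − disbursements):
  Feb: +$900.03 − $7,443.36 → -$6,543.33
  Mar: +$900.03 − $1,570.68 → -$7,213.98
  Apr: +$900.03 → -$6,313.95
  May: +$900.03 → -$5,413.92
  Jun: +$900.03 → -$4,513.89
  Jul: +$900.03 → -$3,613.86
  Aug: +$900.03 → -$2,713.83
  Sep: +$900.03 → -$1,813.80
  Oct: +$900.03 → -$913.77
  Nov: +$900.03 → -$13.74
  Dec: +$900.03 → $886.29
  Jan: +$900.03 − $1,786.32 → $0.00
Lowest trial balance = -$7,213.98 (Mar)
Initial deposit = cushion − low point = $1,800.06 − (-$7,213.98) = $9,014.04

$9,014.04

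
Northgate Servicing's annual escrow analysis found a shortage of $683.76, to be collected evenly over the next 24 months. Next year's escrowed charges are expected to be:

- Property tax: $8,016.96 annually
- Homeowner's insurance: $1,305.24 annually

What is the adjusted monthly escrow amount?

Property tax: $8,016.96 per year
Homeowner's insurance: $1,305.24 per year
Annual escrow total = $8,016.96 + $1,305.24 = $9,322.20
Monthly = $9,322.20 ÷ 12 = $776.85
Shortage spread = $683.76 / 24 = $28.49/mo
Adjusted monthly = $776.85 + $28.49 = $805.34

$805.34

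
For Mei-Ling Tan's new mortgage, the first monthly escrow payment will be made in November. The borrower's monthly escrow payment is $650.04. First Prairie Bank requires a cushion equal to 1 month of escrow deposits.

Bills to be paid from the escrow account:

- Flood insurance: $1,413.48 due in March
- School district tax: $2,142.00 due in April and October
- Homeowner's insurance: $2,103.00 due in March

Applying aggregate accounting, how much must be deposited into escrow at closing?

$2,408.28

Cushion = 1 × $650.04 = $650.04
Trial balance (start $0, +$650.04 each month, − disbursements):
  Nov: +$650.04 → $650.04
  Dec: +$650.04 → $1,300.08
  Jan: +$650.04 → $1,950.12
  Feb: +$650.04 → $2,600.16
  Mar: +$650.04 − $3,516.48 → -$266.28
  Apr: +$650.04 − $2,142.00 → -$1,758.24
  May: +$650.04 → -$1,108.20
  Jun: +$650.04 → -$458.16
  Jul: +$650.04 → $191.88
  Aug: +$650.04 → $841.92
  Sep: +$650.04 → $1,491.96
  Oct: +$650.04 − $2,142.00 → $0.00
Lowest trial balance = -$1,758.24 (Apr)
Initial deposit = cushion − low point = $650.04 − (-$1,758.24) = $2,408.28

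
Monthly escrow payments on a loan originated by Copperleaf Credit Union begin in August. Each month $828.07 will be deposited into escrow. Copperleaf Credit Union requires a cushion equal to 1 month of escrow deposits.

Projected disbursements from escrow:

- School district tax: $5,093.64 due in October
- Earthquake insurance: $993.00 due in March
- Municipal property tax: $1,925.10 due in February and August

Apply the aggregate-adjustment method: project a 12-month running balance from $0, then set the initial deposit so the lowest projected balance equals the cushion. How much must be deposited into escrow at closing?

Cushion = 1 × $828.07 = $828.07
Trial balance (start $0, +$828.07 each month, − disbursements):
  Aug: +$828.07 − $1,925.10 → -$1,097.03
  Sep: +$828.07 → -$268.96
  Oct: +$828.07 − $5,093.64 → -$4,534.53
  Nov: +$828.07 → -$3,706.46
  Dec: +$828.07 → -$2,878.39
  Jan: +$828.07 → -$2,050.32
  Feb: +$828.07 − $1,925.10 → -$3,147.35
  Mar: +$828.07 − $993.00 → -$3,312.28
  Apr: +$828.07 → -$2,484.21
  May: +$828.07 → -$1,656.14
  Jun: +$828.07 → -$828.07
  Jul: +$828.07 → $0.00
Lowest trial balance = -$4,534.53 (Oct)
Initial deposit = cushion − low point = $828.07 − (-$4,534.53) = $5,362.60

$5,362.60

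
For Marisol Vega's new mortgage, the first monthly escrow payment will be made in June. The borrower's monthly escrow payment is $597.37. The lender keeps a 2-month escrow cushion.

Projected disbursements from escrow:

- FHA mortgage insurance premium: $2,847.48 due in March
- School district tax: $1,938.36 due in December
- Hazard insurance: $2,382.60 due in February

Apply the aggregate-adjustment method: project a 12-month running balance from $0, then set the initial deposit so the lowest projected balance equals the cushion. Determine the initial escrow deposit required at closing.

$2,389.48

Cushion = 2 × $597.37 = $1,194.74
Trial balance (start $0, +$597.37 each month, − disbursements):
  Jun: +$597.37 → $597.37
  Jul: +$597.37 → $1,194.74
  Aug: +$597.37 → $1,792.11
  Sep: +$597.37 → $2,389.48
  Oct: +$597.37 → $2,986.85
  Nov: +$597.37 → $3,584.22
  Dec: +$597.37 − $1,938.36 → $2,243.23
  Jan: +$597.37 → $2,840.60
  Feb: +$597.37 − $2,382.60 → $1,055.37
  Mar: +$597.37 − $2,847.48 → -$1,194.74
  Apr: +$597.37 → -$597.37
  May: +$597.37 → $0.00
Lowest trial balance = -$1,194.74 (Mar)
Initial deposit = cushion − low point = $1,194.74 − (-$1,194.74) = $2,389.48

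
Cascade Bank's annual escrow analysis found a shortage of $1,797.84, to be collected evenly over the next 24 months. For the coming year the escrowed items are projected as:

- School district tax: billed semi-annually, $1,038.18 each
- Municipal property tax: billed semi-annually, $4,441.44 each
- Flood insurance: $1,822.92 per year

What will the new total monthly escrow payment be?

School district tax — $1,038.18 × 2 = $2,076.36/yr
Municipal property tax — $4,441.44 × 2 = $8,882.88/yr
Flood insurance — $1,822.92/yr
Total annual escrow = $2,076.36 + $8,882.88 + $1,822.92 = $12,782.16
Monthly escrow = $12,782.16 ÷ 12 = $1,065.18
Shortage spread = $1,797.84 / 24 = $74.91/mo
Adjusted monthly = $1,065.18 + $74.91 = $1,140.09

$1,140.09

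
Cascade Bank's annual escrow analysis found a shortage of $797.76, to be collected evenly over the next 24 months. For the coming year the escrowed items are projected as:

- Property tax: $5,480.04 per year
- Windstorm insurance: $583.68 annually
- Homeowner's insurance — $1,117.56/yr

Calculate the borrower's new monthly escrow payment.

$631.68

Property tax — $5,480.04 per year
Windstorm insurance — $583.68 per year
Homeowner's insurance — $1,117.56 per year
Yearly total = $7,181.28
Monthly escrow = $7,181.28 / 12 = $598.44
Shortage spread = $797.76 / 24 = $33.24/mo
Adjusted monthly = $598.44 + $33.24 = $631.68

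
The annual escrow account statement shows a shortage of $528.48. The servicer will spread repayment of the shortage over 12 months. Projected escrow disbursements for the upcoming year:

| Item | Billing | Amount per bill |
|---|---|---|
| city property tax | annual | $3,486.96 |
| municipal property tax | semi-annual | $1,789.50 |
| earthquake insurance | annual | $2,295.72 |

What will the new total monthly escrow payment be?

$824.18

City property tax: $3,486.96/yr
Municipal property tax: $1,789.50 × 2 = $3,579.00/yr
Earthquake insurance: $2,295.72/yr
Total annual escrow = $3,486.96 + $3,579.00 + $2,295.72 = $9,361.68
Per month = $9,361.68 ÷ 12 = $780.14
Shortage per month = $528.48 / 12 = $44.04
Adjusted monthly = $780.14 + $44.04 = $824.18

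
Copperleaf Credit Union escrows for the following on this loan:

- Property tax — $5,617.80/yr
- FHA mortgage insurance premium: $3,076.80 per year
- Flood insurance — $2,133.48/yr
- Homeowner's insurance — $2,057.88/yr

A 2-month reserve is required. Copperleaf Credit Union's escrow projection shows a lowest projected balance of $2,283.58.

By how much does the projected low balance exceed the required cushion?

$135.92

Property tax — $5,617.80
FHA mortgage insurance premium — $3,076.80
Flood insurance — $2,133.48
Homeowner's insurance — $2,057.88
Annual escrow total = $12,885.96
Monthly escrow = $12,885.96 ÷ 12 = $1,073.83
Cushion = 2 × $1,073.83 = $2,147.66
Surplus = $2,283.58 − $2,147.66 = $135.92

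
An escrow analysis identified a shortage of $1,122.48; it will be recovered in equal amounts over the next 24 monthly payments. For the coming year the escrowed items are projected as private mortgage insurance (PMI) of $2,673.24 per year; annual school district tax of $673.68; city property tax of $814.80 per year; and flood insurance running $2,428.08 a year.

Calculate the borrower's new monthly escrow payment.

Private mortgage insurance (PMI) — $2,673.24 annually
School district tax — $673.68 annually
City property tax — $814.80 annually
Flood insurance — $2,428.08 annually
Combined annual = $6,589.80
Per month = $6,589.80 / 12 = $549.15
Shortage per month = $1,122.48 / 24 = $46.77
New monthly escrow = $549.15 + $46.77 = $595.92

$595.92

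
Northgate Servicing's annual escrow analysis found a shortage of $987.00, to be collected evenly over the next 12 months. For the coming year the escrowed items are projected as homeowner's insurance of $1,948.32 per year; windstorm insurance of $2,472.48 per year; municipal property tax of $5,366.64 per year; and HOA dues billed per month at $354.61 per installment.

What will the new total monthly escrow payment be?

Homeowner's insurance: $1,948.32 annually
Windstorm insurance: $2,472.48 annually
Municipal property tax: $5,366.64 annually
HOA dues: $354.61 × 12 = $4,255.32 annually
Yearly total = $1,948.32 + $2,472.48 + $5,366.64 + $4,255.32 = $14,042.76
Per month = $14,042.76 / 12 = $1,170.23
Monthly shortage recovery: $987.00 / 12 = $82.25
Adjusted monthly = $1,170.23 + $82.25 = $1,252.48

$1,252.48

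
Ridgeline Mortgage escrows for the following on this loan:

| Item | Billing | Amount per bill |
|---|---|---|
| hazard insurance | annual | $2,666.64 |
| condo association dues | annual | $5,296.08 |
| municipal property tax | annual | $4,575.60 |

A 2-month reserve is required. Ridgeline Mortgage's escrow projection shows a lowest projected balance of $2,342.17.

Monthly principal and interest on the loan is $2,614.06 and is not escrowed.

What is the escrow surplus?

$252.45

Hazard insurance: $2,666.64/yr
Condo association dues: $5,296.08/yr
Municipal property tax: $4,575.60/yr
Yearly total = $2,666.64 + $5,296.08 + $4,575.60 = $12,538.32
Monthly escrow = $12,538.32 / 12 = $1,044.86
Cushion = 2 × $1,044.86 = $2,089.72
Surplus = $2,342.17 − $2,089.72 = $252.45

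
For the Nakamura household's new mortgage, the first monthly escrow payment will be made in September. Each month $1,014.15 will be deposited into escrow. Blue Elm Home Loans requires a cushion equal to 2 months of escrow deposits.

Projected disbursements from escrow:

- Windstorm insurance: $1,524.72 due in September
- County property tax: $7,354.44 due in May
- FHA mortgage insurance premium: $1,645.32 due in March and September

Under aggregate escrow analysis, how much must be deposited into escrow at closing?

$5,070.75

Cushion = 2 × $1,014.15 = $2,028.30
Trial balance (start $0, +$1,014.15 each month, − disbursements):
  Sep: +$1,014.15 − $3,170.04 → -$2,155.89
  Oct: +$1,014.15 → -$1,141.74
  Nov: +$1,014.15 → -$127.59
  Dec: +$1,014.15 → $886.56
  Jan: +$1,014.15 → $1,900.71
  Feb: +$1,014.15 → $2,914.86
  Mar: +$1,014.15 − $1,645.32 → $2,283.69
  Apr: +$1,014.15 → $3,297.84
  May: +$1,014.15 − $7,354.44 → -$3,042.45
  Jun: +$1,014.15 → -$2,028.30
  Jul: +$1,014.15 → -$1,014.15
  Aug: +$1,014.15 → $0.00
Lowest trial balance = -$3,042.45 (May)
Initial deposit = cushion − low point = $2,028.30 − (-$3,042.45) = $5,070.75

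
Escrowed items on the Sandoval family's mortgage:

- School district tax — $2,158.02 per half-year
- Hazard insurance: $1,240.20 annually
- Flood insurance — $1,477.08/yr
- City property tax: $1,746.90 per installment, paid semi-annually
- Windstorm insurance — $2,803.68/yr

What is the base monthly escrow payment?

$1,110.90

School district tax: $2,158.02 × 2 = $4,316.04
Hazard insurance: $1,240.20
Flood insurance: $1,477.08
City property tax: $1,746.90 × 2 = $3,493.80
Windstorm insurance: $2,803.68
Combined annual = $13,330.80
Base monthly escrow = $13,330.80 / 12 = $1,110.90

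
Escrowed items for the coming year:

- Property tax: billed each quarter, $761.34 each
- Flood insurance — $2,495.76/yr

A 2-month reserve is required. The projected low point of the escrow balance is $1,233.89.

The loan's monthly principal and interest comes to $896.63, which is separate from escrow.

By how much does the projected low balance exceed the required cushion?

Property tax — $761.34 × 4 = $3,045.36 per year
Flood insurance — $2,495.76 per year
Yearly total = $5,541.12
Monthly escrow = $5,541.12 ÷ 12 = $461.76
Cushion = 2 × $461.76 = $923.52
Surplus = $1,233.89 − $923.52 = $310.37

$310.37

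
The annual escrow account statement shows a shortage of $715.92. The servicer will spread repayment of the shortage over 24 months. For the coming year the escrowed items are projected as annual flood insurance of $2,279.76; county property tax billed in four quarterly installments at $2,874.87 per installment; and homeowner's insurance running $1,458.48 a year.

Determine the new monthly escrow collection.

Flood insurance — $2,279.76 annually
County property tax — $2,874.87 × 4 = $11,499.48 annually
Homeowner's insurance — $1,458.48 annually
Total annual escrow = $2,279.76 + $11,499.48 + $1,458.48 = $15,237.72
Monthly = $15,237.72 / 12 = $1,269.81
Shortage spread = $715.92 / 24 = $29.83/mo
New monthly escrow = $1,269.81 + $29.83 = $1,299.64

$1,299.64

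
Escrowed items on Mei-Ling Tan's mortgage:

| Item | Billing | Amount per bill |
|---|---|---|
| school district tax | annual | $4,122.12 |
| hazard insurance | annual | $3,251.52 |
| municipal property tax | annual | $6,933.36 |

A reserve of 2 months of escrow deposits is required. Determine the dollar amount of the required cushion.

School district tax — $4,122.12/yr
Hazard insurance — $3,251.52/yr
Municipal property tax — $6,933.36/yr
Total annual escrow = $14,307.00
Per month = $14,307.00 / 12 = $1,192.25
Required cushion = 2 × $1,192.25 = $2,384.50

$2,384.50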